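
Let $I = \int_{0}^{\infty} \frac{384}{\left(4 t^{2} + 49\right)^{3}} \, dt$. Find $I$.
$\frac{36 \pi}{16807}$

Begin with the known result
$$J(a) = \int_{0}^{\infty} \frac{6}{a^{2} + t^{2}} \, dt = \frac{3 \pi}{a}.$$

Differentiating under the integral sign with respect to $a$,
$$\frac{dJ}{da} = \int_{0}^{\infty} - \frac{12 a}{\left(a^{2} + t^{2}\right)^{2}} \, dt = - \frac{3 \pi}{a^{2}},$$
so $\int_{0}^{\infty} \frac{6}{\left(a^{2} + t^{2}\right)^{2}} \, dt = \frac{3 \pi}{2 a^{3}}$.

Repeating — each differentiation of $1/(t^2+a^2)^j$ produces $-2ja/(t^2+a^2)^{j+1}$ — and dividing through by $-2ja$ at each step yields, after $2$ differentiations in total,
$$\int_{0}^{\infty} \frac{6}{\left(a^{2} + t^{2}\right)^{3}} \, dt = \frac{9 \pi}{8 a^{5}}.$$

Setting $a = \frac{7}{2}$:
$$I = \frac{36 \pi}{16807}.$$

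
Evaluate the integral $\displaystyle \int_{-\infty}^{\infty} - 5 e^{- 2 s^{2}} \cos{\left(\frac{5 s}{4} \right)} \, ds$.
$- \frac{5 \sqrt{2} \sqrt{\pi}}{2 e^{\frac{25}{128}}}$

Treat the cosine frequency as a parameter and define $I(b) = \int_{-\infty}^{\infty} - 5 e^{- 2 s^{2}} \cos{\left(b s \right)} \, ds$.

Differentiating under the integral sign,
$$I'(b) = \int_{-\infty}^{\infty} 5 s e^{- 2 s^{2}} \sin{\left(b s \right)} \, ds.$$

Integrate $\int_{-\infty}^{\infty} s \sin(b s)\, e^{- 2 s^{2}}\, ds$ by parts with $u = \sin(b s)$ and $dv = s\, e^{- 2 s^{2}}\, ds$, giving $v = - \frac{e^{- 2 s^{2}}}{4}$. The boundary term vanishes and
$$\int_{-\infty}^{\infty} s \sin(b s)\, e^{- 2 s^{2}}\, ds = \frac{b}{4} \int_{-\infty}^{\infty} \cos(b s)\, e^{- 2 s^{2}}\, ds,$$
so $I'(b) = - \frac{b}{4}\, I(b)$.

This is a separable first-order ODE; solving with the initial condition $I(0) = \int_{-\infty}^{\infty} - 5 e^{- 2 s^{2}}\,ds = - \frac{5 \sqrt{2} \sqrt{\pi}}{2}$ gives
$$I(b) = - \frac{5 \sqrt{2} \sqrt{\pi} e^{- \frac{b^{2}}{8}}}{2}.$$

Setting $b = \frac{5}{4}$:
$$I = - \frac{5 \sqrt{2} \sqrt{\pi}}{2 e^{\frac{25}{128}}}.$$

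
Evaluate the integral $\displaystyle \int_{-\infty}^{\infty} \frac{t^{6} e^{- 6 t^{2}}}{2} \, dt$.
$\frac{5 \sqrt{6} \sqrt{\pi}}{6912}$

Begin with the known integral
$$J(a) = \int_{-\infty}^{\infty} \frac{e^{- a t^{2}}}{2} \, dt = \frac{\sqrt{\pi}}{2 \sqrt{a}}.$$

Differentiating under the integral sign brings down a factor of $(-t^2)$:
$$\frac{dJ}{da} = \int_{-\infty}^{\infty} - \frac{t^{2} e^{- a t^{2}}}{2} \, dt = - \frac{\sqrt{\pi}}{4 a^{\frac{3}{2}}}.$$

Repeating $3$ times in total — each differentiation brings down another $(-t^2)$ — gives
$$\frac{d^{3}J}{da^{3}} = \int_{-\infty}^{\infty} - \frac{t^{6} e^{- a t^{2}}}{2} \, dt = - \frac{15 \sqrt{\pi}}{16 a^{\frac{7}{2}}},$$
and the integrand here is $(-1)^{3}$ times the target integrand, so $I = (-1)^{3}\,\frac{d^{3}J}{da^{3}} = \frac{15 \sqrt{\pi}}{16 a^{\frac{7}{2}}}$.

Setting $a = 6$:
$$I = \frac{5 \sqrt{6} \sqrt{\pi}}{6912}.$$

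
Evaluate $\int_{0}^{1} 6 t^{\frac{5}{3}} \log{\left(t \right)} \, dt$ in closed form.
$- \frac{27}{32}$

Start from the elementary integral
$$J(a) = \int_{0}^{1} 6 t^{a} \, dt = \frac{6}{a + 1}.$$

Differentiating under the integral sign brings down a factor of $\ln t$:
$$\frac{dJ}{da} = \int_{0}^{1} 6 t^{a} \log{\left(t \right)} \, dt = - \frac{6}{\left(a + 1\right)^{2}}.$$

The integral on the left is $I$, so $I = - \frac{6}{\left(a + 1\right)^{2}}$.

Setting $a = \frac{5}{3}$:
$$I = - \frac{27}{32}.$$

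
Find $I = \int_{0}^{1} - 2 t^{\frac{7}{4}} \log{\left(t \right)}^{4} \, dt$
$- \frac{49152}{161051}$

Begin with the known integral
$$J(a) = \int_{0}^{1} - 2 t^{a} \, dt = - \frac{2}{a + 1}.$$

Differentiating under the integral sign brings down a factor of $\ln t$:
$$\frac{dJ}{da} = \int_{0}^{1} - 2 t^{a} \log{\left(t \right)} \, dt = \frac{2}{\left(a + 1\right)^{2}}.$$

Repeating $4$ times in total — each differentiation brings down another $\ln t$ — gives
$$\frac{d^{4}J}{da^{4}} = \int_{0}^{1} - 2 t^{a} \log{\left(t \right)}^{4} \, dt = - \frac{48}{\left(a + 1\right)^{5}},$$
and the integrand here is exactly the target integrand, so $I = - \frac{48}{\left(a + 1\right)^{5}}$.

Setting $a = \frac{7}{4}$:
$$I = - \frac{49152}{161051}.$$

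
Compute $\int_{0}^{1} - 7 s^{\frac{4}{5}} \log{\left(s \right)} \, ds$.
$\frac{175}{81}$

Begin with the known integral
$$J(a) = \int_{0}^{1} - 7 s^{a} \, ds = - \frac{7}{a + 1}.$$

Differentiating under the integral sign brings down a factor of $\ln s$:
$$\frac{dJ}{da} = \int_{0}^{1} - 7 s^{a} \log{\left(s \right)} \, ds = \frac{7}{\left(a + 1\right)^{2}}.$$

The integral on the left is $I$, so $I = \frac{7}{\left(a + 1\right)^{2}}$.

Setting $a = \frac{4}{5}$:
$$I = \frac{175}{81}.$$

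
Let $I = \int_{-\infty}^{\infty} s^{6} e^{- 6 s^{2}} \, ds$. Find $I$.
$\frac{5 \sqrt{6} \sqrt{\pi}}{3456}$

Begin with the known integral
$$J(a) = \int_{-\infty}^{\infty} e^{- a s^{2}} \, ds = \frac{\sqrt{\pi}}{\sqrt{a}}.$$

Differentiating under the integral sign brings down a factor of $(-s^2)$:
$$\frac{dJ}{da} = \int_{-\infty}^{\infty} - s^{2} e^{- a s^{2}} \, ds = - \frac{\sqrt{\pi}}{2 a^{\frac{3}{2}}}.$$

Repeating $3$ times in total — each differentiation brings down another $(-s^2)$ — gives
$$\frac{d^{3}J}{da^{3}} = \int_{-\infty}^{\infty} - s^{6} e^{- a s^{2}} \, ds = - \frac{15 \sqrt{\pi}}{8 a^{\frac{7}{2}}},$$
and the integrand here is $(-1)^{3}$ times the target integrand, so $I = (-1)^{3}\,\frac{d^{3}J}{da^{3}} = \frac{15 \sqrt{\pi}}{8 a^{\frac{7}{2}}}$.

Setting $a = 6$:
$$I = \frac{5 \sqrt{6} \sqrt{\pi}}{3456}.$$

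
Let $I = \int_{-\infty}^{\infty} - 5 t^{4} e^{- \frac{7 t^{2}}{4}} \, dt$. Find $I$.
$- \frac{120 \sqrt{7} \sqrt{\pi}}{343}$

Begin with the known integral
$$J(a) = \int_{-\infty}^{\infty} - 5 e^{- a t^{2}} \, dt = - \frac{5 \sqrt{\pi}}{\sqrt{a}}.$$

Differentiating under the integral sign brings down a factor of $(-t^2)$:
$$\frac{dJ}{da} = \int_{-\infty}^{\infty} 5 t^{2} e^{- a t^{2}} \, dt = \frac{5 \sqrt{\pi}}{2 a^{\frac{3}{2}}}.$$

Repeating twice in total — each differentiation brings down another $(-t^2)$ — gives
$$\frac{d^{2}J}{da^{2}} = \int_{-\infty}^{\infty} - 5 t^{4} e^{- a t^{2}} \, dt = - \frac{15 \sqrt{\pi}}{4 a^{\frac{5}{2}}},$$
and the integrand here is exactly the target integrand, so $I = - \frac{15 \sqrt{\pi}}{4 a^{\frac{5}{2}}}$.

Setting $a = \frac{7}{4}$:
$$I = - \frac{120 \sqrt{7} \sqrt{\pi}}{343}.$$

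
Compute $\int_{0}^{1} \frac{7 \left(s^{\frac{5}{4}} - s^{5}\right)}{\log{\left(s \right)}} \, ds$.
$\log{\left(\frac{2187}{2097152} \right)}$

Consider the one-parameter family: let $I(a) = \int_{0}^{1} \frac{7 \left(- s^{5} + s^{a}\right)}{\log{\left(s \right)}} \, ds$.

Since $\dfrac{\partial}{\partial a}\,s^{a} = s^{a} \ln s$, the $\ln s$ in the denominator cancels and
$$\frac{dI}{da} = \int_{0}^{1} 7 s^{a} \, ds = 7 \left[\frac{s^{a+1}}{a+1}\right]_0^1 = \frac{7}{a + 1}.$$

Integrating with respect to $a$ gives $I(a) = \log{\left(\frac{\left(a + 1\right)^{7}}{279936} \right)} + C$.

At $a = 5$ the integrand is identically $0$, so $I(5) = 0$. The closed form gives $0$, hence $C = 0$.

Setting $a = \frac{5}{4}$:
$$I = \log{\left(\frac{2187}{2097152} \right)}.$$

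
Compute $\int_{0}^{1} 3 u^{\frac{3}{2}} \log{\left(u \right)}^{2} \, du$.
$\frac{48}{125}$

Consider the simpler parametrised integral
$$J(a) = \int_{0}^{1} 3 u^{a} \, du = \frac{3}{a + 1}.$$

Differentiating under the integral sign brings down a factor of $\ln u$:
$$\frac{dJ}{da} = \int_{0}^{1} 3 u^{a} \log{\left(u \right)} \, du = - \frac{3}{\left(a + 1\right)^{2}}.$$

Repeating twice in total — each differentiation brings down another $\ln u$ — gives
$$\frac{d^{2}J}{da^{2}} = \int_{0}^{1} 3 u^{a} \log{\left(u \right)}^{2} \, du = \frac{6}{\left(a + 1\right)^{3}},$$
and the integrand here is exactly the target integrand, so $I = \frac{6}{\left(a + 1\right)^{3}}$.

Setting $a = \frac{3}{2}$:
$$I = \frac{48}{125}.$$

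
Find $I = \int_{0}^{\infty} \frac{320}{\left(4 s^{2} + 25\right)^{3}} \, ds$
$\frac{6 \pi}{625}$

Recall the elementary integral
$$J(a) = \int_{0}^{\infty} \frac{5}{a^{2} + s^{2}} \, ds = \frac{5 \pi}{2 a}.$$

Differentiating under the integral sign with respect to $a$,
$$\frac{dJ}{da} = \int_{0}^{\infty} - \frac{10 a}{\left(a^{2} + s^{2}\right)^{2}} \, ds = - \frac{5 \pi}{2 a^{2}},$$
so $\int_{0}^{\infty} \frac{5}{\left(a^{2} + s^{2}\right)^{2}} \, ds = \frac{5 \pi}{4 a^{3}}$.

Repeating — each differentiation of $1/(s^2+a^2)^j$ produces $-2ja/(s^2+a^2)^{j+1}$ — and dividing through by $-2ja$ at each step yields, after $2$ differentiations in total,
$$\int_{0}^{\infty} \frac{5}{\left(a^{2} + s^{2}\right)^{3}} \, ds = \frac{15 \pi}{16 a^{5}}.$$

Setting $a = \frac{5}{2}$:
$$I = \frac{6 \pi}{625}.$$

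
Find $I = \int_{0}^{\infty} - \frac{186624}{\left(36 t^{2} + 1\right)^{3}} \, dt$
$- 5832 \pi$

Recall the elementary integral
$$J(a) = \int_{0}^{\infty} - \frac{4}{a^{2} + t^{2}} \, dt = - \frac{2 \pi}{a}.$$

Differentiating under the integral sign with respect to $a$,
$$\frac{dJ}{da} = \int_{0}^{\infty} \frac{8 a}{\left(a^{2} + t^{2}\right)^{2}} \, dt = \frac{2 \pi}{a^{2}},$$
so $\int_{0}^{\infty} - \frac{4}{\left(a^{2} + t^{2}\right)^{2}} \, dt = - \frac{\pi}{a^{3}}$.

Repeating — each differentiation of $1/(t^2+a^2)^j$ produces $-2ja/(t^2+a^2)^{j+1}$ — and dividing through by $-2ja$ at each step yields, after $2$ differentiations in total,
$$\int_{0}^{\infty} - \frac{4}{\left(a^{2} + t^{2}\right)^{3}} \, dt = - \frac{3 \pi}{4 a^{5}}.$$

Setting $a = \frac{1}{6}$:
$$I = - 5832 \pi.$$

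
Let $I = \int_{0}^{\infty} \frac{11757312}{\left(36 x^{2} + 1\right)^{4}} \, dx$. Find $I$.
$306180 \pi$

Start from the standard arctangent integral
$$J(a) = \int_{0}^{\infty} \frac{7}{a^{2} + x^{2}} \, dx = \frac{7 \pi}{2 a}.$$

Differentiating under the integral sign with respect to $a$,
$$\frac{dJ}{da} = \int_{0}^{\infty} - \frac{14 a}{\left(a^{2} + x^{2}\right)^{2}} \, dx = - \frac{7 \pi}{2 a^{2}},$$
so $\int_{0}^{\infty} \frac{7}{\left(a^{2} + x^{2}\right)^{2}} \, dx = \frac{7 \pi}{4 a^{3}}$.

Repeating — each differentiation of $1/(x^2+a^2)^j$ produces $-2ja/(x^2+a^2)^{j+1}$ — and dividing through by $-2ja$ at each step yields, after $3$ differentiations in total,
$$\int_{0}^{\infty} \frac{7}{\left(a^{2} + x^{2}\right)^{4}} \, dx = \frac{35 \pi}{32 a^{7}}.$$

Setting $a = \frac{1}{6}$:
$$I = 306180 \pi.$$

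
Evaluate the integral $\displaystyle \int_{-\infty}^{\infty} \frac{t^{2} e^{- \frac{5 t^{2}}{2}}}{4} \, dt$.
$\frac{\sqrt{10} \sqrt{\pi}}{100}$

Consider the simpler parametrised integral
$$J(a) = \int_{-\infty}^{\infty} \frac{e^{- a t^{2}}}{4} \, dt = \frac{\sqrt{\pi}}{4 \sqrt{a}}.$$

Differentiating under the integral sign brings down a factor of $(-t^2)$:
$$\frac{dJ}{da} = \int_{-\infty}^{\infty} - \frac{t^{2} e^{- a t^{2}}}{4} \, dt = - \frac{\sqrt{\pi}}{8 a^{\frac{3}{2}}}.$$

The integral on the left is $-I$, so $I = \frac{\sqrt{\pi}}{8 a^{\frac{3}{2}}}$.

Setting $a = \frac{5}{2}$:
$$I = \frac{\sqrt{10} \sqrt{\pi}}{100}.$$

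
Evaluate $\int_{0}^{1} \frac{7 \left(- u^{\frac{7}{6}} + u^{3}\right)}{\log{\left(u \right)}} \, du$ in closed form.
$- \log{\left(\frac{62748517}{4586471424} \right)}$

Replace the exponent $\frac{7}{6}$ by a parameter $a$: let $I(a) = \int_{0}^{1} \frac{7 \left(u^{3} - u^{a}\right)}{\log{\left(u \right)}} \, du$.

Since $\dfrac{\partial}{\partial a}\,u^{a} = u^{a} \ln u$, the $\ln u$ in the denominator cancels and
$$\frac{dI}{da} = \int_{0}^{1} -7 u^{a} \, du = -7 \left[\frac{u^{a+1}}{a+1}\right]_0^1 = - \frac{7}{a + 1}.$$

Integrating with respect to $a$ gives $I(a) = - \log{\left(\frac{\left(a + 1\right)^{7}}{16384} \right)} + C$.

At $a = 3$ the integrand is identically $0$, so $I(3) = 0$. The closed form gives $0$, hence $C = 0$.

Setting $a = \frac{7}{6}$:
$$I = - \log{\left(\frac{62748517}{4586471424} \right)}.$$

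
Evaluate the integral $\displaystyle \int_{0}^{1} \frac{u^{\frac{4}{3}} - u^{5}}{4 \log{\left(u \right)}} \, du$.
$- \frac{\log{\left(6 \right)}}{4} - \frac{\log{\left(3 \right)}}{4} + \frac{\log{\left(7 \right)}}{4}$

Consider the one-parameter family: let $I(a) = \int_{0}^{1} \frac{u^{\frac{4}{3}} - u^{a}}{4 \log{\left(u \right)}} \, du$.

Since $\dfrac{\partial}{\partial a}\,u^{a} = u^{a} \ln u$, the $\ln u$ in the denominator cancels and
$$\frac{dI}{da} = \int_{0}^{1} - \frac{1}{4} u^{a} \, du = - \frac{1}{4} \left[\frac{u^{a+1}}{a+1}\right]_0^1 = - \frac{1}{4 a + 4}.$$

Integrating with respect to $a$ gives $I(a) = - \frac{\log{\left(a + 1 \right)}}{4} - \frac{\log{\left(3 \right)}}{4} + \frac{\log{\left(7 \right)}}{4} + C$.

At $a = \frac{4}{3}$ the integrand is identically $0$, so $I(\frac{4}{3}) = 0$. The closed form gives $0$, hence $C = 0$.

Setting $a = 5$:
$$I = - \frac{\log{\left(6 \right)}}{4} - \frac{\log{\left(3 \right)}}{4} + \frac{\log{\left(7 \right)}}{4}.$$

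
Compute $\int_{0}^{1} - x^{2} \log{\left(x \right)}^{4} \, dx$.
$- \frac{8}{81}$

Start from the elementary integral
$$J(a) = \int_{0}^{1} - x^{a} \, dx = - \frac{1}{a + 1}.$$

Differentiating under the integral sign brings down a factor of $\ln x$:
$$\frac{dJ}{da} = \int_{0}^{1} - x^{a} \log{\left(x \right)} \, dx = \frac{1}{\left(a + 1\right)^{2}}.$$

Repeating $4$ times in total — each differentiation brings down another $\ln x$ — gives
$$\frac{d^{4}J}{da^{4}} = \int_{0}^{1} - x^{a} \log{\left(x \right)}^{4} \, dx = - \frac{24}{\left(a + 1\right)^{5}},$$
and the integrand here is exactly the target integrand, so $I = - \frac{24}{\left(a + 1\right)^{5}}$.

Setting $a = 2$:
$$I = - \frac{8}{81}.$$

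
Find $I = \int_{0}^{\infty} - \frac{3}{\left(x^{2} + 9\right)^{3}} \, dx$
$- \frac{\pi}{432}$

Begin with the known result
$$J(a) = \int_{0}^{\infty} - \frac{3}{a^{2} + x^{2}} \, dx = - \frac{3 \pi}{2 a}.$$

Differentiating under the integral sign with respect to $a$,
$$\frac{dJ}{da} = \int_{0}^{\infty} \frac{6 a}{\left(a^{2} + x^{2}\right)^{2}} \, dx = \frac{3 \pi}{2 a^{2}},$$
so $\int_{0}^{\infty} - \frac{3}{\left(a^{2} + x^{2}\right)^{2}} \, dx = - \frac{3 \pi}{4 a^{3}}$.

Repeating — each differentiation of $1/(x^2+a^2)^j$ produces $-2ja/(x^2+a^2)^{j+1}$ — and dividing through by $-2ja$ at each step yields, after $2$ differentiations in total,
$$\int_{0}^{\infty} - \frac{3}{\left(a^{2} + x^{2}\right)^{3}} \, dx = - \frac{9 \pi}{16 a^{5}}.$$

Setting $a = 3$:
$$I = - \frac{\pi}{432}.$$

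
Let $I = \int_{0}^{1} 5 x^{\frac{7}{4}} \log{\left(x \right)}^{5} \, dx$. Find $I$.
$- \frac{2457600}{1771561}$

Start from the elementary integral
$$J(a) = \int_{0}^{1} 5 x^{a} \, dx = \frac{5}{a + 1}.$$

Differentiating under the integral sign brings down a factor of $\ln x$:
$$\frac{dJ}{da} = \int_{0}^{1} 5 x^{a} \log{\left(x \right)} \, dx = - \frac{5}{\left(a + 1\right)^{2}}.$$

Repeating $5$ times in total — each differentiation brings down another $\ln x$ — gives
$$\frac{d^{5}J}{da^{5}} = \int_{0}^{1} 5 x^{a} \log{\left(x \right)}^{5} \, dx = - \frac{600}{\left(a + 1\right)^{6}},$$
and the integrand here is exactly the target integrand, so $I = - \frac{600}{\left(a + 1\right)^{6}}$.

Setting $a = \frac{7}{4}$:
$$I = - \frac{2457600}{1771561}.$$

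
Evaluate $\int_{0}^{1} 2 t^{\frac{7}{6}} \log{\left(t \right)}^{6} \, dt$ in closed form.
$\frac{403107840}{62748517}$

Begin with the known integral
$$J(a) = \int_{0}^{1} 2 t^{a} \, dt = \frac{2}{a + 1}.$$

Differentiating under the integral sign brings down a factor of $\ln t$:
$$\frac{dJ}{da} = \int_{0}^{1} 2 t^{a} \log{\left(t \right)} \, dt = - \frac{2}{\left(a + 1\right)^{2}}.$$

Repeating $6$ times in total — each differentiation brings down another $\ln t$ — gives
$$\frac{d^{6}J}{da^{6}} = \int_{0}^{1} 2 t^{a} \log{\left(t \right)}^{6} \, dt = \frac{1440}{\left(a + 1\right)^{7}},$$
and the integrand here is exactly the target integrand, so $I = \frac{1440}{\left(a + 1\right)^{7}}$.

Setting $a = \frac{7}{6}$:
$$I = \frac{403107840}{62748517}.$$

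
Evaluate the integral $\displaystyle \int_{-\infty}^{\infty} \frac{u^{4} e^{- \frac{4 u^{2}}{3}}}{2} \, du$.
$\frac{27 \sqrt{3} \sqrt{\pi}}{256}$

Start from the elementary integral
$$J(a) = \int_{-\infty}^{\infty} \frac{e^{- a u^{2}}}{2} \, du = \frac{\sqrt{\pi}}{2 \sqrt{a}}.$$

Differentiating under the integral sign brings down a factor of $(-u^2)$:
$$\frac{dJ}{da} = \int_{-\infty}^{\infty} - \frac{u^{2} e^{- a u^{2}}}{2} \, du = - \frac{\sqrt{\pi}}{4 a^{\frac{3}{2}}}.$$

Repeating twice in total — each differentiation brings down another $(-u^2)$ — gives
$$\frac{d^{2}J}{da^{2}} = \int_{-\infty}^{\infty} \frac{u^{4} e^{- a u^{2}}}{2} \, du = \frac{3 \sqrt{\pi}}{8 a^{\frac{5}{2}}},$$
and the integrand here is exactly the target integrand, so $I = \frac{3 \sqrt{\pi}}{8 a^{\frac{5}{2}}}$.

Setting $a = \frac{4}{3}$:
$$I = \frac{27 \sqrt{3} \sqrt{\pi}}{256}.$$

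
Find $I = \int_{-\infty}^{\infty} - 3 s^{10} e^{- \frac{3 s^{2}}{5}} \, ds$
$- \frac{109375 \sqrt{15} \sqrt{\pi}}{288}$

Begin with the known integral
$$J(a) = \int_{-\infty}^{\infty} - 3 e^{- a s^{2}} \, ds = - \frac{3 \sqrt{\pi}}{\sqrt{a}}.$$

Differentiating under the integral sign brings down a factor of $(-s^2)$:
$$\frac{dJ}{da} = \int_{-\infty}^{\infty} 3 s^{2} e^{- a s^{2}} \, ds = \frac{3 \sqrt{\pi}}{2 a^{\frac{3}{2}}}.$$

Repeating $5$ times in total — each differentiation brings down another $(-s^2)$ — gives
$$\frac{d^{5}J}{da^{5}} = \int_{-\infty}^{\infty} 3 s^{10} e^{- a s^{2}} \, ds = \frac{2835 \sqrt{\pi}}{32 a^{\frac{11}{2}}},$$
and the integrand here is $(-1)^{5}$ times the target integrand, so $I = (-1)^{5}\,\frac{d^{5}J}{da^{5}} = - \frac{2835 \sqrt{\pi}}{32 a^{\frac{11}{2}}}$.

Setting $a = \frac{3}{5}$:
$$I = - \frac{109375 \sqrt{15} \sqrt{\pi}}{288}.$$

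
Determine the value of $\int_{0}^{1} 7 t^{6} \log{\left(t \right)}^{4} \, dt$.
$\frac{24}{2401}$

Begin with the known integral
$$J(a) = \int_{0}^{1} 7 t^{a} \, dt = \frac{7}{a + 1}.$$

Differentiating under the integral sign brings down a factor of $\ln t$:
$$\frac{dJ}{da} = \int_{0}^{1} 7 t^{a} \log{\left(t \right)} \, dt = - \frac{7}{\left(a + 1\right)^{2}}.$$

Repeating $4$ times in total — each differentiation brings down another $\ln t$ — gives
$$\frac{d^{4}J}{da^{4}} = \int_{0}^{1} 7 t^{a} \log{\left(t \right)}^{4} \, dt = \frac{168}{\left(a + 1\right)^{5}},$$
and the integrand here is exactly the target integrand, so $I = \frac{168}{\left(a + 1\right)^{5}}$.

Setting $a = 6$:
$$I = \frac{24}{2401}.$$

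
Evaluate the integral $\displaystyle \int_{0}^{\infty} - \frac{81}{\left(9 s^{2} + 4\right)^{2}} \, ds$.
$- \frac{27 \pi}{32}$

Begin with the known result
$$J(a) = \int_{0}^{\infty} - \frac{1}{a^{2} + s^{2}} \, ds = - \frac{\pi}{2 a}.$$

Differentiating under the integral sign with respect to $a$,
$$\frac{dJ}{da} = \int_{0}^{\infty} \frac{2 a}{\left(a^{2} + s^{2}\right)^{2}} \, ds = \frac{\pi}{2 a^{2}},$$
so $\int_{0}^{\infty} - \frac{1}{\left(a^{2} + s^{2}\right)^{2}} \, ds = - \frac{\pi}{4 a^{3}}$.

Setting $a = \frac{2}{3}$:
$$I = - \frac{27 \pi}{32}.$$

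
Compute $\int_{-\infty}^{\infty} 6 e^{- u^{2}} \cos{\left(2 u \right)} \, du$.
$\frac{6 \sqrt{\pi}}{e}$

Let $b$ denote the cosine frequency and define $I(b) = \int_{-\infty}^{\infty} 6 e^{- u^{2}} \cos{\left(b u \right)} \, du$.

Differentiating under the integral sign,
$$I'(b) = \int_{-\infty}^{\infty} - 6 u e^{- u^{2}} \sin{\left(b u \right)} \, du.$$

Integrate $\int_{-\infty}^{\infty} u \sin(b u)\, e^{- u^{2}}\, du$ by parts with $w = \sin(b u)$ and $dv = u\, e^{- u^{2}}\, du$, giving $v = - \frac{e^{- u^{2}}}{2}$. The boundary term vanishes and
$$\int_{-\infty}^{\infty} u \sin(b u)\, e^{- u^{2}}\, du = \frac{b}{2} \int_{-\infty}^{\infty} \cos(b u)\, e^{- u^{2}}\, du,$$
so $I'(b) = - \frac{b}{2}\, I(b)$.

This is a separable first-order ODE; solving with the initial condition $I(0) = \int_{-\infty}^{\infty} 6 e^{- u^{2}}\,du = 6 \sqrt{\pi}$ gives
$$I(b) = 6 \sqrt{\pi} e^{- \frac{b^{2}}{4}}.$$

Setting $b = 2$:
$$I = \frac{6 \sqrt{\pi}}{e}.$$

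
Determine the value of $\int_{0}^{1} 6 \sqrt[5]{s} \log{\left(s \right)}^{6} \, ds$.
$\frac{390625}{324}$

Begin with the known integral
$$J(a) = \int_{0}^{1} 6 s^{a} \, ds = \frac{6}{a + 1}.$$

Differentiating under the integral sign brings down a factor of $\ln s$:
$$\frac{dJ}{da} = \int_{0}^{1} 6 s^{a} \log{\left(s \right)} \, ds = - \frac{6}{\left(a + 1\right)^{2}}.$$

Repeating $6$ times in total — each differentiation brings down another $\ln s$ — gives
$$\frac{d^{6}J}{da^{6}} = \int_{0}^{1} 6 s^{a} \log{\left(s \right)}^{6} \, ds = \frac{4320}{\left(a + 1\right)^{7}},$$
and the integrand here is exactly the target integrand, so $I = \frac{4320}{\left(a + 1\right)^{7}}$.

Setting $a = \frac{1}{5}$:
$$I = \frac{390625}{324}.$$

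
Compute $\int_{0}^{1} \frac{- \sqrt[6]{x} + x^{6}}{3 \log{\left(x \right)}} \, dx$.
$\frac{\log{\left(6 \right)}}{3}$

Consider the one-parameter family: let $I(a) = \int_{0}^{1} \frac{x^{6} - x^{a}}{3 \log{\left(x \right)}} \, dx$.

Since $\dfrac{\partial}{\partial a}\,x^{a} = x^{a} \ln x$, the $\ln x$ in the denominator cancels and
$$\frac{dI}{da} = \int_{0}^{1} - \frac{1}{3} x^{a} \, dx = - \frac{1}{3} \left[\frac{x^{a+1}}{a+1}\right]_0^1 = - \frac{1}{3 a + 3}.$$

Integrating with respect to $a$ gives $I(a) = - \frac{\log{\left(a + 1 \right)}}{3} + \frac{\log{\left(7 \right)}}{3} + C$.

At $a = 6$ the integrand is identically $0$, so $I(6) = 0$. The closed form gives $0$, hence $C = 0$.

Setting $a = \frac{1}{6}$:
$$I = \frac{\log{\left(6 \right)}}{3}.$$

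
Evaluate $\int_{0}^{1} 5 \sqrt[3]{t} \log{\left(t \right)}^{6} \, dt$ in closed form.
$\frac{492075}{1024}$

Begin with the known integral
$$J(a) = \int_{0}^{1} 5 t^{a} \, dt = \frac{5}{a + 1}.$$

Differentiating under the integral sign brings down a factor of $\ln t$:
$$\frac{dJ}{da} = \int_{0}^{1} 5 t^{a} \log{\left(t \right)} \, dt = - \frac{5}{\left(a + 1\right)^{2}}.$$

Repeating $6$ times in total — each differentiation brings down another $\ln t$ — gives
$$\frac{d^{6}J}{da^{6}} = \int_{0}^{1} 5 t^{a} \log{\left(t \right)}^{6} \, dt = \frac{3600}{\left(a + 1\right)^{7}},$$
and the integrand here is exactly the target integrand, so $I = \frac{3600}{\left(a + 1\right)^{7}}$.

Setting $a = \frac{1}{3}$:
$$I = \frac{492075}{1024}.$$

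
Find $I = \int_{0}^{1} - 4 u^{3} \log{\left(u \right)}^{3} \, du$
$\frac{3}{32}$

Consider the simpler parametrised integral
$$J(a) = \int_{0}^{1} - 4 u^{a} \, du = - \frac{4}{a + 1}.$$

Differentiating under the integral sign brings down a factor of $\ln u$:
$$\frac{dJ}{da} = \int_{0}^{1} - 4 u^{a} \log{\left(u \right)} \, du = \frac{4}{\left(a + 1\right)^{2}}.$$

Repeating $3$ times in total — each differentiation brings down another $\ln u$ — gives
$$\frac{d^{3}J}{da^{3}} = \int_{0}^{1} - 4 u^{a} \log{\left(u \right)}^{3} \, du = \frac{24}{\left(a + 1\right)^{4}},$$
and the integrand here is exactly the target integrand, so $I = \frac{24}{\left(a + 1\right)^{4}}$.

Setting $a = 3$:
$$I = \frac{3}{32}.$$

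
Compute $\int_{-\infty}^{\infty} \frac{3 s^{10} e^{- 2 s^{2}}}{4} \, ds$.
$\frac{2835 \sqrt{2} \sqrt{\pi}}{8192}$

Start from the elementary integral
$$J(a) = \int_{-\infty}^{\infty} \frac{3 e^{- a s^{2}}}{4} \, ds = \frac{3 \sqrt{\pi}}{4 \sqrt{a}}.$$

Differentiating under the integral sign brings down a factor of $(-s^2)$:
$$\frac{dJ}{da} = \int_{-\infty}^{\infty} - \frac{3 s^{2} e^{- a s^{2}}}{4} \, ds = - \frac{3 \sqrt{\pi}}{8 a^{\frac{3}{2}}}.$$

Repeating $5$ times in total — each differentiation brings down another $(-s^2)$ — gives
$$\frac{d^{5}J}{da^{5}} = \int_{-\infty}^{\infty} - \frac{3 s^{10} e^{- a s^{2}}}{4} \, ds = - \frac{2835 \sqrt{\pi}}{128 a^{\frac{11}{2}}},$$
and the integrand here is $(-1)^{5}$ times the target integrand, so $I = (-1)^{5}\,\frac{d^{5}J}{da^{5}} = \frac{2835 \sqrt{\pi}}{128 a^{\frac{11}{2}}}$.

Setting $a = 2$:
$$I = \frac{2835 \sqrt{2} \sqrt{\pi}}{8192}.$$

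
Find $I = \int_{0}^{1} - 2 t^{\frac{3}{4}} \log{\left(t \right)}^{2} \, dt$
$- \frac{256}{343}$

Consider the simpler parametrised integral
$$J(a) = \int_{0}^{1} - 2 t^{a} \, dt = - \frac{2}{a + 1}.$$

Differentiating under the integral sign brings down a factor of $\ln t$:
$$\frac{dJ}{da} = \int_{0}^{1} - 2 t^{a} \log{\left(t \right)} \, dt = \frac{2}{\left(a + 1\right)^{2}}.$$

Repeating twice in total — each differentiation brings down another $\ln t$ — gives
$$\frac{d^{2}J}{da^{2}} = \int_{0}^{1} - 2 t^{a} \log{\left(t \right)}^{2} \, dt = - \frac{4}{\left(a + 1\right)^{3}},$$
and the integrand here is exactly the target integrand, so $I = - \frac{4}{\left(a + 1\right)^{3}}$.

Setting $a = \frac{3}{4}$:
$$I = - \frac{256}{343}.$$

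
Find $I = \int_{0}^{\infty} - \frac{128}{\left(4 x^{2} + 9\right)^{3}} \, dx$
$- \frac{4 \pi}{81}$

Begin with the known result
$$J(a) = \int_{0}^{\infty} - \frac{2}{a^{2} + x^{2}} \, dx = - \frac{\pi}{a}.$$

Differentiating under the integral sign with respect to $a$,
$$\frac{dJ}{da} = \int_{0}^{\infty} \frac{4 a}{\left(a^{2} + x^{2}\right)^{2}} \, dx = \frac{\pi}{a^{2}},$$
so $\int_{0}^{\infty} - \frac{2}{\left(a^{2} + x^{2}\right)^{2}} \, dx = - \frac{\pi}{2 a^{3}}$.

Repeating — each differentiation of $1/(x^2+a^2)^j$ produces $-2ja/(x^2+a^2)^{j+1}$ — and dividing through by $-2ja$ at each step yields, after $2$ differentiations in total,
$$\int_{0}^{\infty} - \frac{2}{\left(a^{2} + x^{2}\right)^{3}} \, dx = - \frac{3 \pi}{8 a^{5}}.$$

Setting $a = \frac{3}{2}$:
$$I = - \frac{4 \pi}{81}.$$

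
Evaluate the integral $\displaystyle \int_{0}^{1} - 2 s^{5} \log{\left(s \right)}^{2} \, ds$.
$- \frac{1}{54}$

Begin with the known integral
$$J(a) = \int_{0}^{1} - 2 s^{a} \, ds = - \frac{2}{a + 1}.$$

Differentiating under the integral sign brings down a factor of $\ln s$:
$$\frac{dJ}{da} = \int_{0}^{1} - 2 s^{a} \log{\left(s \right)} \, ds = \frac{2}{\left(a + 1\right)^{2}}.$$

Repeating twice in total — each differentiation brings down another $\ln s$ — gives
$$\frac{d^{2}J}{da^{2}} = \int_{0}^{1} - 2 s^{a} \log{\left(s \right)}^{2} \, ds = - \frac{4}{\left(a + 1\right)^{3}},$$
and the integrand here is exactly the target integrand, so $I = - \frac{4}{\left(a + 1\right)^{3}}$.

Setting $a = 5$:
$$I = - \frac{1}{54}.$$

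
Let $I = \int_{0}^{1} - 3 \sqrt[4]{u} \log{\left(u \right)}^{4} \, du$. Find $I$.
$- \frac{73728}{3125}$

Begin with the known integral
$$J(a) = \int_{0}^{1} - 3 u^{a} \, du = - \frac{3}{a + 1}.$$

Differentiating under the integral sign brings down a factor of $\ln u$:
$$\frac{dJ}{da} = \int_{0}^{1} - 3 u^{a} \log{\left(u \right)} \, du = \frac{3}{\left(a + 1\right)^{2}}.$$

Repeating $4$ times in total — each differentiation brings down another $\ln u$ — gives
$$\frac{d^{4}J}{da^{4}} = \int_{0}^{1} - 3 u^{a} \log{\left(u \right)}^{4} \, du = - \frac{72}{\left(a + 1\right)^{5}},$$
and the integrand here is exactly the target integrand, so $I = - \frac{72}{\left(a + 1\right)^{5}}$.

Setting $a = \frac{1}{4}$:
$$I = - \frac{73728}{3125}.$$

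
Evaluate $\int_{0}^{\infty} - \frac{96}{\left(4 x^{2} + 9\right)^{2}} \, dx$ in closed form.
$- \frac{4 \pi}{9}$

Start from the standard arctangent integral
$$J(a) = \int_{0}^{\infty} - \frac{6}{a^{2} + x^{2}} \, dx = - \frac{3 \pi}{a}.$$

Differentiating under the integral sign with respect to $a$,
$$\frac{dJ}{da} = \int_{0}^{\infty} \frac{12 a}{\left(a^{2} + x^{2}\right)^{2}} \, dx = \frac{3 \pi}{a^{2}},$$
so $\int_{0}^{\infty} - \frac{6}{\left(a^{2} + x^{2}\right)^{2}} \, dx = - \frac{3 \pi}{2 a^{3}}$.

Setting $a = \frac{3}{2}$:
$$I = - \frac{4 \pi}{9}.$$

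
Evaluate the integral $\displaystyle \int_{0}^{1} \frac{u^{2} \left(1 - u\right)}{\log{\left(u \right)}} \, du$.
$\log{\left(\frac{3}{4} \right)}$

Consider the one-parameter family: let $I(a) = \int_{0}^{1} \frac{- u^{3} + u^{a}}{\log{\left(u \right)}} \, du$.

Since $\dfrac{\partial}{\partial a}\,u^{a} = u^{a} \ln u$, the $\ln u$ in the denominator cancels and
$$\frac{dI}{da} = \int_{0}^{1} u^{a} \, du = \left[\frac{u^{a+1}}{a+1}\right]_0^1 = \frac{1}{a + 1}.$$

Integrating with respect to $a$ gives $I(a) = \log{\left(\frac{a}{4} + \frac{1}{4} \right)} + C$.

At $a = 3$ the integrand is identically $0$, so $I(3) = 0$. The closed form gives $0$, hence $C = 0$.

Setting $a = 2$:
$$I = \log{\left(\frac{3}{4} \right)}.$$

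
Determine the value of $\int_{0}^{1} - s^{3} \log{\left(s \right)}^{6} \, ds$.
$- \frac{45}{1024}$

Start from the elementary integral
$$J(a) = \int_{0}^{1} - s^{a} \, ds = - \frac{1}{a + 1}.$$

Differentiating under the integral sign brings down a factor of $\ln s$:
$$\frac{dJ}{da} = \int_{0}^{1} - s^{a} \log{\left(s \right)} \, ds = \frac{1}{\left(a + 1\right)^{2}}.$$

Repeating $6$ times in total — each differentiation brings down another $\ln s$ — gives
$$\frac{d^{6}J}{da^{6}} = \int_{0}^{1} - s^{a} \log{\left(s \right)}^{6} \, ds = - \frac{720}{\left(a + 1\right)^{7}},$$
and the integrand here is exactly the target integrand, so $I = - \frac{720}{\left(a + 1\right)^{7}}$.

Setting $a = 3$:
$$I = - \frac{45}{1024}.$$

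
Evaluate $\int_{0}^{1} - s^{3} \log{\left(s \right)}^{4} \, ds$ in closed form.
$- \frac{3}{128}$

Start from the elementary integral
$$J(a) = \int_{0}^{1} - s^{a} \, ds = - \frac{1}{a + 1}.$$

Differentiating under the integral sign brings down a factor of $\ln s$:
$$\frac{dJ}{da} = \int_{0}^{1} - s^{a} \log{\left(s \right)} \, ds = \frac{1}{\left(a + 1\right)^{2}}.$$

Repeating $4$ times in total — each differentiation brings down another $\ln s$ — gives
$$\frac{d^{4}J}{da^{4}} = \int_{0}^{1} - s^{a} \log{\left(s \right)}^{4} \, ds = - \frac{24}{\left(a + 1\right)^{5}},$$
and the integrand here is exactly the target integrand, so $I = - \frac{24}{\left(a + 1\right)^{5}}$.

Setting $a = 3$:
$$I = - \frac{3}{128}.$$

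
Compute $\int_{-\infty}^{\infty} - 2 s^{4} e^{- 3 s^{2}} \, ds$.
$- \frac{\sqrt{3} \sqrt{\pi}}{18}$

Consider the simpler parametrised integral
$$J(a) = \int_{-\infty}^{\infty} - 2 e^{- a s^{2}} \, ds = - \frac{2 \sqrt{\pi}}{\sqrt{a}}.$$

Differentiating under the integral sign brings down a factor of $(-s^2)$:
$$\frac{dJ}{da} = \int_{-\infty}^{\infty} 2 s^{2} e^{- a s^{2}} \, ds = \frac{\sqrt{\pi}}{a^{\frac{3}{2}}}.$$

Repeating twice in total — each differentiation brings down another $(-s^2)$ — gives
$$\frac{d^{2}J}{da^{2}} = \int_{-\infty}^{\infty} - 2 s^{4} e^{- a s^{2}} \, ds = - \frac{3 \sqrt{\pi}}{2 a^{\frac{5}{2}}},$$
and the integrand here is exactly the target integrand, so $I = - \frac{3 \sqrt{\pi}}{2 a^{\frac{5}{2}}}$.

Setting $a = 3$:
$$I = - \frac{\sqrt{3} \sqrt{\pi}}{18}.$$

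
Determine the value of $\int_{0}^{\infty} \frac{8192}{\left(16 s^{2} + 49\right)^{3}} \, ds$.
$\frac{384 \pi}{16807}$

Recall the elementary integral
$$J(a) = \int_{0}^{\infty} \frac{2}{a^{2} + s^{2}} \, ds = \frac{\pi}{a}.$$

Differentiating under the integral sign with respect to $a$,
$$\frac{dJ}{da} = \int_{0}^{\infty} - \frac{4 a}{\left(a^{2} + s^{2}\right)^{2}} \, ds = - \frac{\pi}{a^{2}},$$
so $\int_{0}^{\infty} \frac{2}{\left(a^{2} + s^{2}\right)^{2}} \, ds = \frac{\pi}{2 a^{3}}$.

Repeating — each differentiation of $1/(s^2+a^2)^j$ produces $-2ja/(s^2+a^2)^{j+1}$ — and dividing through by $-2ja$ at each step yields, after $2$ differentiations in total,
$$\int_{0}^{\infty} \frac{2}{\left(a^{2} + s^{2}\right)^{3}} \, ds = \frac{3 \pi}{8 a^{5}}.$$

Setting $a = \frac{7}{4}$:
$$I = \frac{384 \pi}{16807}.$$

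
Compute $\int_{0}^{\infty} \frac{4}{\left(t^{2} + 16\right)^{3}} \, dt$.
$\frac{3 \pi}{4096}$

Begin with the known result
$$J(a) = \int_{0}^{\infty} \frac{4}{a^{2} + t^{2}} \, dt = \frac{2 \pi}{a}.$$

Differentiating under the integral sign with respect to $a$,
$$\frac{dJ}{da} = \int_{0}^{\infty} - \frac{8 a}{\left(a^{2} + t^{2}\right)^{2}} \, dt = - \frac{2 \pi}{a^{2}},$$
so $\int_{0}^{\infty} \frac{4}{\left(a^{2} + t^{2}\right)^{2}} \, dt = \frac{\pi}{a^{3}}$.

Repeating — each differentiation of $1/(t^2+a^2)^j$ produces $-2ja/(t^2+a^2)^{j+1}$ — and dividing through by $-2ja$ at each step yields, after $2$ differentiations in total,
$$\int_{0}^{\infty} \frac{4}{\left(a^{2} + t^{2}\right)^{3}} \, dt = \frac{3 \pi}{4 a^{5}}.$$

Setting $a = 4$:
$$I = \frac{3 \pi}{4096}.$$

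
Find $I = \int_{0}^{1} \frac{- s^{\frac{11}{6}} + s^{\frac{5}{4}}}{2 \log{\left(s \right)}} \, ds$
$\log{\left(\frac{3 \sqrt{102}}{34} \right)}$

Introduce a parameter $a$ in the exponent: let $I(a) = \int_{0}^{1} \frac{- s^{\frac{11}{6}} + s^{a}}{2 \log{\left(s \right)}} \, ds$.

Since $\dfrac{\partial}{\partial a}\,s^{a} = s^{a} \ln s$, the $\ln s$ in the denominator cancels and
$$\frac{dI}{da} = \int_{0}^{1} \frac{1}{2} s^{a} \, ds = \frac{1}{2} \left[\frac{s^{a+1}}{a+1}\right]_0^1 = \frac{1}{2 \left(a + 1\right)}.$$

Integrating with respect to $a$ gives $I(a) = \log{\left(\frac{\sqrt{102} \sqrt{a + 1}}{17} \right)} + C$.

At $a = \frac{11}{6}$ the integrand is identically $0$, so $I(\frac{11}{6}) = 0$. The closed form gives $0$, hence $C = 0$.

Setting $a = \frac{5}{4}$:
$$I = \log{\left(\frac{3 \sqrt{102}}{34} \right)}.$$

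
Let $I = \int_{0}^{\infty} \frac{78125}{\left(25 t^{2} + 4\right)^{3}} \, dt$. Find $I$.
$\frac{46875 \pi}{512}$

Begin with the known result
$$J(a) = \int_{0}^{\infty} \frac{5}{a^{2} + t^{2}} \, dt = \frac{5 \pi}{2 a}.$$

Differentiating under the integral sign with respect to $a$,
$$\frac{dJ}{da} = \int_{0}^{\infty} - \frac{10 a}{\left(a^{2} + t^{2}\right)^{2}} \, dt = - \frac{5 \pi}{2 a^{2}},$$
so $\int_{0}^{\infty} \frac{5}{\left(a^{2} + t^{2}\right)^{2}} \, dt = \frac{5 \pi}{4 a^{3}}$.

Repeating — each differentiation of $1/(t^2+a^2)^j$ produces $-2ja/(t^2+a^2)^{j+1}$ — and dividing through by $-2ja$ at each step yields, after $2$ differentiations in total,
$$\int_{0}^{\infty} \frac{5}{\left(a^{2} + t^{2}\right)^{3}} \, dt = \frac{15 \pi}{16 a^{5}}.$$

Setting $a = \frac{2}{5}$:
$$I = \frac{46875 \pi}{512}.$$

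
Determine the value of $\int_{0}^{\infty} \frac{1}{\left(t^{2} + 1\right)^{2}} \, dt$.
$\frac{\pi}{4}$

Recall the elementary integral
$$J(a) = \int_{0}^{\infty} \frac{1}{a^{2} + t^{2}} \, dt = \frac{\pi}{2 a}.$$

Differentiating under the integral sign with respect to $a$,
$$\frac{dJ}{da} = \int_{0}^{\infty} - \frac{2 a}{\left(a^{2} + t^{2}\right)^{2}} \, dt = - \frac{\pi}{2 a^{2}},$$
so $\int_{0}^{\infty} \frac{1}{\left(a^{2} + t^{2}\right)^{2}} \, dt = \frac{\pi}{4 a^{3}}$.

Setting $a = 1$:
$$I = \frac{\pi}{4}.$$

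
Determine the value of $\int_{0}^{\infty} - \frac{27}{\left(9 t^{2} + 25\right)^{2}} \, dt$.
$- \frac{9 \pi}{500}$

Recall the elementary integral
$$J(a) = \int_{0}^{\infty} - \frac{1}{3 \left(a^{2} + t^{2}\right)} \, dt = - \frac{\pi}{6 a}.$$

Differentiating under the integral sign with respect to $a$,
$$\frac{dJ}{da} = \int_{0}^{\infty} \frac{2 a}{3 \left(a^{2} + t^{2}\right)^{2}} \, dt = \frac{\pi}{6 a^{2}},$$
so $\int_{0}^{\infty} - \frac{1}{3 \left(a^{2} + t^{2}\right)^{2}} \, dt = - \frac{\pi}{12 a^{3}}$.

Setting $a = \frac{5}{3}$:
$$I = - \frac{9 \pi}{500}.$$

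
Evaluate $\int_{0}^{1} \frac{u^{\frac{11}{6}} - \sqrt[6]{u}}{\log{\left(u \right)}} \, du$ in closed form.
$- \log{\left(7 \right)} + \log{\left(17 \right)}$

Consider the one-parameter family: let $I(a) = \int_{0}^{1} \frac{u^{\frac{11}{6}} - u^{a}}{\log{\left(u \right)}} \, du$.

Since $\dfrac{\partial}{\partial a}\,u^{a} = u^{a} \ln u$, the $\ln u$ in the denominator cancels and
$$\frac{dI}{da} = \int_{0}^{1} -1 u^{a} \, du = -1 \left[\frac{u^{a+1}}{a+1}\right]_0^1 = - \frac{1}{a + 1}.$$

Integrating with respect to $a$ gives $I(a) = - \log{\left(\frac{6 a}{17} + \frac{6}{17} \right)} + C$.

At $a = \frac{11}{6}$ the integrand is identically $0$, so $I(\frac{11}{6}) = 0$. The closed form gives $0$, hence $C = 0$.

Setting $a = \frac{1}{6}$:
$$I = - \log{\left(7 \right)} + \log{\left(17 \right)}.$$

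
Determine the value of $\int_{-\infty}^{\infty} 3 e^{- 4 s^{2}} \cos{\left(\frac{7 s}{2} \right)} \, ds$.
$\frac{3 \sqrt{\pi}}{2 e^{\frac{49}{64}}}$

Define $I(b) = \int_{-\infty}^{\infty} 3 e^{- 4 s^{2}} \cos{\left(b s \right)} \, ds$.

Differentiating under the integral sign,
$$I'(b) = \int_{-\infty}^{\infty} - 3 s e^{- 4 s^{2}} \sin{\left(b s \right)} \, ds.$$

Integrate $\int_{-\infty}^{\infty} s \sin(b s)\, e^{- 4 s^{2}}\, ds$ by parts with $u = \sin(b s)$ and $dv = s\, e^{- 4 s^{2}}\, ds$, giving $v = - \frac{e^{- 4 s^{2}}}{8}$. The boundary term vanishes and
$$\int_{-\infty}^{\infty} s \sin(b s)\, e^{- 4 s^{2}}\, ds = \frac{b}{8} \int_{-\infty}^{\infty} \cos(b s)\, e^{- 4 s^{2}}\, ds,$$
so $I'(b) = - \frac{b}{8}\, I(b)$.

This is a separable first-order ODE; solving with the initial condition $I(0) = \int_{-\infty}^{\infty} 3 e^{- 4 s^{2}}\,ds = \frac{3 \sqrt{\pi}}{2}$ gives
$$I(b) = \frac{3 \sqrt{\pi} e^{- \frac{b^{2}}{16}}}{2}.$$

Setting $b = \frac{7}{2}$:
$$I = \frac{3 \sqrt{\pi}}{2 e^{\frac{49}{64}}}.$$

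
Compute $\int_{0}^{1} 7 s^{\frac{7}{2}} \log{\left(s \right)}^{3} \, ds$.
$- \frac{224}{2187}$

Consider the simpler parametrised integral
$$J(a) = \int_{0}^{1} 7 s^{a} \, ds = \frac{7}{a + 1}.$$

Differentiating under the integral sign brings down a factor of $\ln s$:
$$\frac{dJ}{da} = \int_{0}^{1} 7 s^{a} \log{\left(s \right)} \, ds = - \frac{7}{\left(a + 1\right)^{2}}.$$

Repeating $3$ times in total — each differentiation brings down another $\ln s$ — gives
$$\frac{d^{3}J}{da^{3}} = \int_{0}^{1} 7 s^{a} \log{\left(s \right)}^{3} \, ds = - \frac{42}{\left(a + 1\right)^{4}},$$
and the integrand here is exactly the target integrand, so $I = - \frac{42}{\left(a + 1\right)^{4}}$.

Setting $a = \frac{7}{2}$:
$$I = - \frac{224}{2187}.$$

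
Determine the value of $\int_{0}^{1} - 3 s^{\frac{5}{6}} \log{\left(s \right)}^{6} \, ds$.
$- \frac{604661760}{19487171}$

Start from the elementary integral
$$J(a) = \int_{0}^{1} - 3 s^{a} \, ds = - \frac{3}{a + 1}.$$

Differentiating under the integral sign brings down a factor of $\ln s$:
$$\frac{dJ}{da} = \int_{0}^{1} - 3 s^{a} \log{\left(s \right)} \, ds = \frac{3}{\left(a + 1\right)^{2}}.$$

Repeating $6$ times in total — each differentiation brings down another $\ln s$ — gives
$$\frac{d^{6}J}{da^{6}} = \int_{0}^{1} - 3 s^{a} \log{\left(s \right)}^{6} \, ds = - \frac{2160}{\left(a + 1\right)^{7}},$$
and the integrand here is exactly the target integrand, so $I = - \frac{2160}{\left(a + 1\right)^{7}}$.

Setting $a = \frac{5}{6}$:
$$I = - \frac{604661760}{19487171}.$$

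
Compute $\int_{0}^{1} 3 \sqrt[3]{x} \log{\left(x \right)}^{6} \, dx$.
$\frac{295245}{1024}$

Start from the elementary integral
$$J(a) = \int_{0}^{1} 3 x^{a} \, dx = \frac{3}{a + 1}.$$

Differentiating under the integral sign brings down a factor of $\ln x$:
$$\frac{dJ}{da} = \int_{0}^{1} 3 x^{a} \log{\left(x \right)} \, dx = - \frac{3}{\left(a + 1\right)^{2}}.$$

Repeating $6$ times in total — each differentiation brings down another $\ln x$ — gives
$$\frac{d^{6}J}{da^{6}} = \int_{0}^{1} 3 x^{a} \log{\left(x \right)}^{6} \, dx = \frac{2160}{\left(a + 1\right)^{7}},$$
and the integrand here is exactly the target integrand, so $I = \frac{2160}{\left(a + 1\right)^{7}}$.

Setting $a = \frac{1}{3}$:
$$I = \frac{295245}{1024}.$$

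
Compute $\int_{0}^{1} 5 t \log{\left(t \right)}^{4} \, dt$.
$\frac{15}{4}$

Begin with the known integral
$$J(a) = \int_{0}^{1} 5 t^{a} \, dt = \frac{5}{a + 1}.$$

Differentiating under the integral sign brings down a factor of $\ln t$:
$$\frac{dJ}{da} = \int_{0}^{1} 5 t^{a} \log{\left(t \right)} \, dt = - \frac{5}{\left(a + 1\right)^{2}}.$$

Repeating $4$ times in total — each differentiation brings down another $\ln t$ — gives
$$\frac{d^{4}J}{da^{4}} = \int_{0}^{1} 5 t^{a} \log{\left(t \right)}^{4} \, dt = \frac{120}{\left(a + 1\right)^{5}},$$
and the integrand here is exactly the target integrand, so $I = \frac{120}{\left(a + 1\right)^{5}}$.

Setting $a = 1$:
$$I = \frac{15}{4}.$$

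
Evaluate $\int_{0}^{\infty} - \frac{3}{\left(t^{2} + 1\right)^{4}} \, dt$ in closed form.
$- \frac{15 \pi}{32}$

Recall the elementary integral
$$J(a) = \int_{0}^{\infty} - \frac{3}{a^{2} + t^{2}} \, dt = - \frac{3 \pi}{2 a}.$$

Differentiating under the integral sign with respect to $a$,
$$\frac{dJ}{da} = \int_{0}^{\infty} \frac{6 a}{\left(a^{2} + t^{2}\right)^{2}} \, dt = \frac{3 \pi}{2 a^{2}},$$
so $\int_{0}^{\infty} - \frac{3}{\left(a^{2} + t^{2}\right)^{2}} \, dt = - \frac{3 \pi}{4 a^{3}}$.

Repeating — each differentiation of $1/(t^2+a^2)^j$ produces $-2ja/(t^2+a^2)^{j+1}$ — and dividing through by $-2ja$ at each step yields, after $3$ differentiations in total,
$$\int_{0}^{\infty} - \frac{3}{\left(a^{2} + t^{2}\right)^{4}} \, dt = - \frac{15 \pi}{32 a^{7}}.$$

Setting $a = 1$:
$$I = - \frac{15 \pi}{32}.$$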